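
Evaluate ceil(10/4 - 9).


10/4 = 2.5
2.5 - 9 = -6.5
ceil(-6.5) = -6

-6


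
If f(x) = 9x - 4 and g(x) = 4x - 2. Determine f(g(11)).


g(11) = 42
f(42) = 374

374


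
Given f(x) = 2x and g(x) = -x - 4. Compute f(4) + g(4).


f(4) = 8
g(4) = -8
Sum = 0

0


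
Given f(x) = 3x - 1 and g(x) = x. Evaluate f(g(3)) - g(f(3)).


f(g(3)) = 8
g(f(3)) = 8
Difference = 0

0


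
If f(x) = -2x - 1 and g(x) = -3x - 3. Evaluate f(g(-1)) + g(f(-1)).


f(g(-1)) = -1
g(f(-1)) = -6
Sum = -7

-7


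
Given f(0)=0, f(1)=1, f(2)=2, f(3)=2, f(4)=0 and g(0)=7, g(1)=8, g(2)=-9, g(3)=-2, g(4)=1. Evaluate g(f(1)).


f(1) = 1
g(1) = 8

8


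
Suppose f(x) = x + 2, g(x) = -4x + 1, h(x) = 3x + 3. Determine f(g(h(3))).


h(3) = 12
g(12) = -47
f(-47) = -45

-45


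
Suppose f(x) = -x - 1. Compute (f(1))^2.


4


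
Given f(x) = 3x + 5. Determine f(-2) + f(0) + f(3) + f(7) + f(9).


f(-2) = -1
f(0) = 5
f(3) = 14
f(7) = 26
f(9) = 32
Sum = 76

76


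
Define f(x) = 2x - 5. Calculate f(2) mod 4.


3


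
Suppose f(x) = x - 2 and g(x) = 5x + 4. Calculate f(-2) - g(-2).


f(-2) = -4
g(-2) = -6
Difference = 2

2


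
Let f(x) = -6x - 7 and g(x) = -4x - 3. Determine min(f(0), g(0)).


f(0) = -7
g(0) = -3
min = -7

-7


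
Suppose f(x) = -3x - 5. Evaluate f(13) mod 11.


f(13) = -44
-44 mod 11 = 0

0


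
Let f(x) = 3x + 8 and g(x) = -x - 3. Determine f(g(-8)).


g(-8) = 5
f(5) = 23

23


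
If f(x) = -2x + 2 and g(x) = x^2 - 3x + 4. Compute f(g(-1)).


g(-1) = 8
f(8) = -14

-14


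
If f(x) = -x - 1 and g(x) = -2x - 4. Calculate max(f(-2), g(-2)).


f(-2) = 1
g(-2) = 0
max = 1

1


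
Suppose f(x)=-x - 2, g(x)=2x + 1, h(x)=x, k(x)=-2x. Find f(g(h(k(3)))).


9


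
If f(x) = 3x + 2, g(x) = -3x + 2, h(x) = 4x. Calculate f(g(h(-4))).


h(-4) = -16
g(-16) = 50
f(50) = 152

152


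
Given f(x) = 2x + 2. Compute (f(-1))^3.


f(-1) = 0
(0)^3 = 0

0


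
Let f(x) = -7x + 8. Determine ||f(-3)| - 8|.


f(-3) = 29
|29| = 29
|29 - 8| = 21

21


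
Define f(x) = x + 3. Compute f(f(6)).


f(6) = 9
f(9) = 12

12


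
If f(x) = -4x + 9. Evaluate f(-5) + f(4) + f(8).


f(-5) = 29
f(4) = -7
f(8) = -23
Sum = -1

-1


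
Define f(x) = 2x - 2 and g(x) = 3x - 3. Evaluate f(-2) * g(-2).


54


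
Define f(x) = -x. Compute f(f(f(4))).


-4


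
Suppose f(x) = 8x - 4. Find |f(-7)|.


f(-7) = -60
|-60| = 60

60


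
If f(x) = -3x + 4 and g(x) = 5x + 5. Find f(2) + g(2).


f(2) = -2
g(2) = 15
Sum = 13

13


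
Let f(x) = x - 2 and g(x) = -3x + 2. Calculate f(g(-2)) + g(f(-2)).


f(g(-2)) = 6
g(f(-2)) = 14
Sum = 20

20


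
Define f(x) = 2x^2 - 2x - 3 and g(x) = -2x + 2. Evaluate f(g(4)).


g(4) = -6
f(-6) = 2*(-6)^2 - 2*(-6) - 3 = 81

81


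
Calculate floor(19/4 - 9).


19/4 = 4.75
4.75 - 9 = -4.25
floor(-4.25) = -5

-5


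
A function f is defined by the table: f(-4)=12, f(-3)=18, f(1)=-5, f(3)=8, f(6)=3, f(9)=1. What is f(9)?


Reading from the table at x = 9

1


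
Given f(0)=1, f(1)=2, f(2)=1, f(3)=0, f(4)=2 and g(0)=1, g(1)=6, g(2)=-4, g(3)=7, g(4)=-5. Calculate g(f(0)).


f(0) = 1
g(1) = 6

6


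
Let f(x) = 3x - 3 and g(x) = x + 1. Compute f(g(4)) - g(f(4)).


2


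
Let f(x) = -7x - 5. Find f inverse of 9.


Solve -7x - 5 = 9
x = (9 + 5) / (-7) = -2

-2


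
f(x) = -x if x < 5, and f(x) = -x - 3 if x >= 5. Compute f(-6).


-6 satisfies x < 5
f(-6) = 6

6


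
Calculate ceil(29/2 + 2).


29/2 = 14.5
14.5 + 2 = 16.5
ceil(16.5) = 17

17


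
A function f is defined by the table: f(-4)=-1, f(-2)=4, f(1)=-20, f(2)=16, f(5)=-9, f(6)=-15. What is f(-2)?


4


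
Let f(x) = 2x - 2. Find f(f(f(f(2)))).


f(2) = 2
f(2) = 2
f(2) = 2
f(2) = 2

2


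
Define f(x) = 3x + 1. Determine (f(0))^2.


f(0) = 1
(1)^2 = 1

1


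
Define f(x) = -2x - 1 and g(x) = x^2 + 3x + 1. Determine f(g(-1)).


g(-1) = -1
f(-1) = 1

1


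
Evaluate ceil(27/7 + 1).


5


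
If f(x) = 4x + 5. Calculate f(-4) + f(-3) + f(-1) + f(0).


f(-4) = -11
f(-3) = -7
f(-1) = 1
f(0) = 5
Sum = -12

-12


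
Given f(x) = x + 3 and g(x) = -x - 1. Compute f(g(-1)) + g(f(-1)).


0


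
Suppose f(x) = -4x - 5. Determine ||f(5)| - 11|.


f(5) = -25
|-25| = 25
|25 - 11| = 14

14


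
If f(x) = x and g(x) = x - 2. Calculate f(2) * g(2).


0


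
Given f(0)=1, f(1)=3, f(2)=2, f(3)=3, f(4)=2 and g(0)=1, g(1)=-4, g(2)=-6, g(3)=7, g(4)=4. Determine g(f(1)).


f(1) = 3
g(3) = 7

7


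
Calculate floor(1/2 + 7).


1/2 = 0.5
0.5 + 7 = 7.5
floor(7.5) = 7

7


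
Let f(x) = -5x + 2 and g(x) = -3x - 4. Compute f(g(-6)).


-68


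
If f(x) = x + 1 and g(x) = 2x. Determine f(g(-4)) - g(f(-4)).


f(g(-4)) = -7
g(f(-4)) = -6
Difference = -1

-1


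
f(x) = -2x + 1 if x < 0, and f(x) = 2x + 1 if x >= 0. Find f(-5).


-5 satisfies x < 0
f(-5) = 11

11


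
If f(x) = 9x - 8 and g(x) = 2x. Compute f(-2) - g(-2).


f(-2) = -26
g(-2) = -4
Difference = -22

-22


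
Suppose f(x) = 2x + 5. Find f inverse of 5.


0


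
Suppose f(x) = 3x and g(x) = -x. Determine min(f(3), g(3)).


f(3) = 9
g(3) = -3
min = -3

-3


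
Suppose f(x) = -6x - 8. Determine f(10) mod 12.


4


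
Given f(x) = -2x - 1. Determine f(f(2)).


f(2) = -5
f(-5) = 9

9


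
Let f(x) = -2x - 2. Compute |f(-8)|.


f(-8) = 14
|14| = 14

14


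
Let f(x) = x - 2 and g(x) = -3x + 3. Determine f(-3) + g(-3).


f(-3) = -5
g(-3) = 12
Sum = 7

7


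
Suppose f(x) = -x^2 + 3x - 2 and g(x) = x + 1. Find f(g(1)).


g(1) = 2
f(2) = (-1)*(2)^2 + 3*(2) - 2 = 0

0


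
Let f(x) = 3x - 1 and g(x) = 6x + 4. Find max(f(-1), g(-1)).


f(-1) = -4
g(-1) = -2
max = -2

-2


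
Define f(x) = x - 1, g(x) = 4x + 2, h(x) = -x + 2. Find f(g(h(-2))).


h(-2) = 4
g(4) = 18
f(18) = 17

17


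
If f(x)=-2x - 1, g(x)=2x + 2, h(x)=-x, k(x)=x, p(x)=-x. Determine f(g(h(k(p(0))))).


p(0) = 0
k(0) = 0
h(0) = 0
g(0) = 2
f(2) = -5

-5


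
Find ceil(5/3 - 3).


5/3 = 1.6667
1.6667 - 3 = -1.3333
ceil(-1.3333) = -1

-1


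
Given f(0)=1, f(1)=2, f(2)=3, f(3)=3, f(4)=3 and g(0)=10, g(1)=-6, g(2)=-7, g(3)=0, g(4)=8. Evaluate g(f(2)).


f(2) = 3
g(3) = 0

0


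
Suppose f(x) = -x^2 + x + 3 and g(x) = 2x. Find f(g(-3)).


g(-3) = -6
f(-6) = (-1)*(-6)^2 + 1*(-6) + 3 = -39

-39


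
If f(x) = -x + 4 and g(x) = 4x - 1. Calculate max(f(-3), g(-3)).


f(-3) = 7
g(-3) = -13
max = 7

7


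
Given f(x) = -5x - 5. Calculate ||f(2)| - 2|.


f(2) = -15
|-15| = 15
|15 - 2| = 13

13


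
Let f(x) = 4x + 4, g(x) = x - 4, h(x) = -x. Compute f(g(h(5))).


h(5) = -5
g(-5) = -9
f(-9) = -32

-32


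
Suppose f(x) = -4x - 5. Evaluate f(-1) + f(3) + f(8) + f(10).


f(-1) = -1
f(3) = -17
f(8) = -37
f(10) = -45
Sum = -100

-100


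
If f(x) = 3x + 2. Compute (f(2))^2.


64


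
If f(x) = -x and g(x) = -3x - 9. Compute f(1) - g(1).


f(1) = -1
g(1) = -12
Difference = 11

11


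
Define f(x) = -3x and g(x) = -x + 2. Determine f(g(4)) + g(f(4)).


f(g(4)) = 6
g(f(4)) = 14
Sum = 20

20


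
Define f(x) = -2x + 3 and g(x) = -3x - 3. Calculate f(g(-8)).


g(-8) = 21
f(21) = -39

-39


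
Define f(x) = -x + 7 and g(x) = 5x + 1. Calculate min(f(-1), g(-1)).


f(-1) = 8
g(-1) = -4
min = -4

-4


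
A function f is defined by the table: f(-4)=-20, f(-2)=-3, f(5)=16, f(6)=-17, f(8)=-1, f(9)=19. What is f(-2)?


Reading from the table at x = -2

-3


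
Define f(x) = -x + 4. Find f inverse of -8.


Solve -x + 4 = -8
x = (-8 - 4) / (-1) = 12

12


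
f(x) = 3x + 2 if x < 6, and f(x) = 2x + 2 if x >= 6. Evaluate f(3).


3 satisfies x < 6
f(3) = 11

11


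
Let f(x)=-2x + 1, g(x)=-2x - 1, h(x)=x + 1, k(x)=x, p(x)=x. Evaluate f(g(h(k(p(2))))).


p(2) = 2
k(2) = 2
h(2) = 3
g(3) = -7
f(-7) = 15

15


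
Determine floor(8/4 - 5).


8/4 = 2
2 - 5 = -3
floor(-3) = -3

-3


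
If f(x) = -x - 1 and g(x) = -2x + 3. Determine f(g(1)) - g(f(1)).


f(g(1)) = -2
g(f(1)) = 7
Difference = -9

-9


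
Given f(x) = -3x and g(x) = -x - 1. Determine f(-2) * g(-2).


f(-2) = 6
g(-2) = 1
Product = 6

6


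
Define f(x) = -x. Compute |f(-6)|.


f(-6) = 6
|6| = 6

6


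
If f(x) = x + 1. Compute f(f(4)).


f(4) = 5
f(5) = 6

6


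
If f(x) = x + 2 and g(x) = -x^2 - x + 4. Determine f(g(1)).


g(1) = 2
f(2) = 4

4


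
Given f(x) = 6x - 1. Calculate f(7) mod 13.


f(7) = 41
41 mod 13 = 2

2


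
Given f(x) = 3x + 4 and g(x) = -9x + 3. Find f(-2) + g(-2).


f(-2) = -2
g(-2) = 21
Sum = 19

19


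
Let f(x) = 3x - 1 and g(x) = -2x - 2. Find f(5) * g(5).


f(5) = 14
g(5) = -12
Product = -168

-168


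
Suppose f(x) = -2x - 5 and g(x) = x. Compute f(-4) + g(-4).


f(-4) = 3
g(-4) = -4
Sum = -1

-1


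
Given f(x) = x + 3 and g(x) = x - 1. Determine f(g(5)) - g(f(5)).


f(g(5)) = 7
g(f(5)) = 7
Difference = 0

0


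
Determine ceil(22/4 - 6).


22/4 = 5.5
5.5 - 6 = -0.5
ceil(-0.5) = 0

0


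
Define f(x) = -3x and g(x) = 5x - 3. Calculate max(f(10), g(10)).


47


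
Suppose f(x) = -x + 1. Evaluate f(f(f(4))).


f(4) = -3
f(-3) = 4
f(4) = -3

-3


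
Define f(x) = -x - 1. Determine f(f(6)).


f(6) = -7
f(-7) = 6

6


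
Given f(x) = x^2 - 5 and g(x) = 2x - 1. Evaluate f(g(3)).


g(3) = 5
f(5) = 1*(5)^2 - 5 = 20

20


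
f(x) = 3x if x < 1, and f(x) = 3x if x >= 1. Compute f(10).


10 satisfies x >= 1
f(10) = 30

30


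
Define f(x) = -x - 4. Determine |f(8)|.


f(8) = -12
|-12| = 12

12


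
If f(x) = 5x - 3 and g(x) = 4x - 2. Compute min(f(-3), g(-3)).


f(-3) = -18
g(-3) = -14
min = -18

-18


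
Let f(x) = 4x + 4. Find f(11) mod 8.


f(11) = 48
48 mod 8 = 0

0


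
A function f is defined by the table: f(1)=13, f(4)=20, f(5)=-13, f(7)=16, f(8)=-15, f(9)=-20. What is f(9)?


Reading from the table at x = 9

-20


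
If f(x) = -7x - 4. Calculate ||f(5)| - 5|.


f(5) = -39
|-39| = 39
|39 - 5| = 34

34


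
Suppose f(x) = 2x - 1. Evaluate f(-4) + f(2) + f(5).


3


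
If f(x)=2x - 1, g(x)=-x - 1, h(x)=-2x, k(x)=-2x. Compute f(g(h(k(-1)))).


k(-1) = 2
h(2) = -4
g(-4) = 3
f(3) = 5

5


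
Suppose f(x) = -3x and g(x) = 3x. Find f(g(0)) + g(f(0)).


f(g(0)) = 0
g(f(0)) = 0
Sum = 0

0


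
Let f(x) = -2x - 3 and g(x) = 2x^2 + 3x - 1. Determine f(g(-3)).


-19


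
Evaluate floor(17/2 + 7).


17/2 = 8.5
8.5 + 7 = 15.5
floor(15.5) = 15

15


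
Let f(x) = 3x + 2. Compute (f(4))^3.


f(4) = 14
(14)^3 = 2744

2744


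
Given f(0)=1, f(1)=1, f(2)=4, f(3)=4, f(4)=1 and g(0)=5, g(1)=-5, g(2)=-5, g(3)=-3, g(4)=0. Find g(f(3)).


f(3) = 4
g(4) = 0

0


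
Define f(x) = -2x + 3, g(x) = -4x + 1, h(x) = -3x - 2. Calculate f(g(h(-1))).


h(-1) = 1
g(1) = -3
f(-3) = 9

9


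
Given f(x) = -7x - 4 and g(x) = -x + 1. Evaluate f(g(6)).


g(6) = -5
f(-5) = 31

31


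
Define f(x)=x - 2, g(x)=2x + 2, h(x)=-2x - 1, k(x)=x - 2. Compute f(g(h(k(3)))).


k(3) = 1
h(1) = -3
g(-3) = -4
f(-4) = -6

-6


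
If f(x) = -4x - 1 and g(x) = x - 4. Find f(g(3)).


g(3) = -1
f(-1) = 3

3


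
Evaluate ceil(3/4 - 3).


-2


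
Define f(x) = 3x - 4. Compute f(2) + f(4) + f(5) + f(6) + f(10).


f(2) = 2
f(4) = 8
f(5) = 11
f(6) = 14
f(10) = 26
Sum = 61

61


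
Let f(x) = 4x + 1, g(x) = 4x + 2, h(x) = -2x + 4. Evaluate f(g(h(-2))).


137


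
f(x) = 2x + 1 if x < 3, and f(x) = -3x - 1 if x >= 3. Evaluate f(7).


7 satisfies x >= 3
f(7) = -22

-22


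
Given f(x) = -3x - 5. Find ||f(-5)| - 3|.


f(-5) = 10
|10| = 10
|10 - 3| = 7

7


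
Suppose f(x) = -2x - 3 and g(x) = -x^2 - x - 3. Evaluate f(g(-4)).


g(-4) = -15
f(-15) = 27

27


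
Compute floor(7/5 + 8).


7/5 = 1.4
1.4 + 8 = 9.4
floor(9.4) = 9

9


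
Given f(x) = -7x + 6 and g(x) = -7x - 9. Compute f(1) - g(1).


f(1) = -1
g(1) = -16
Difference = 15

15


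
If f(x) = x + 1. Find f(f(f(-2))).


f(-2) = -1
f(-1) = 0
f(0) = 1

1


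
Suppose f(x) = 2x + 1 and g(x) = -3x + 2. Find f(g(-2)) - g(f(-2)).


f(g(-2)) = 17
g(f(-2)) = 11
Difference = 6

6


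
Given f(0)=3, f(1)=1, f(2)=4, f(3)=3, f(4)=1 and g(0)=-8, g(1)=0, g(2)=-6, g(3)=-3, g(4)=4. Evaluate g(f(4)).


f(4) = 1
g(1) = 0

0


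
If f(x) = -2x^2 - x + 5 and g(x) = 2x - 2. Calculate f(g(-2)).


g(-2) = -6
f(-6) = (-2)*(-6)^2 - 1*(-6) + 5 = -61

-61


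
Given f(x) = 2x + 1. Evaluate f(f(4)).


19


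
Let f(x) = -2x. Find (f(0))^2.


f(0) = 0
(0)^2 = 0

0


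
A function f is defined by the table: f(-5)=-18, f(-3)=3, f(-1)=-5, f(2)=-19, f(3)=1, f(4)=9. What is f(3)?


Reading from the table at x = 3

1


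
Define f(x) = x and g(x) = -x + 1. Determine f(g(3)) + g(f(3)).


-4


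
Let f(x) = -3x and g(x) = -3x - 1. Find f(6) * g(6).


f(6) = -18
g(6) = -19
Product = 342

342


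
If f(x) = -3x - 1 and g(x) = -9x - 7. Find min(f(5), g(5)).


f(5) = -16
g(5) = -52
min = -52

-52


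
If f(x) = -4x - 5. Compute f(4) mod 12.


f(4) = -21
-21 mod 12 = 3

3


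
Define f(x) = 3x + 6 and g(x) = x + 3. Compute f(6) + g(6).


f(6) = 24
g(6) = 9
Sum = 33

33


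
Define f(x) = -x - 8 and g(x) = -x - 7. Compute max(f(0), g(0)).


-7


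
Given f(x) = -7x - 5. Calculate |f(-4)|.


f(-4) = 23
|23| = 23

23


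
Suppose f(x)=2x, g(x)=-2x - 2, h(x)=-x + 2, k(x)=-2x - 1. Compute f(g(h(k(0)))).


k(0) = -1
h(-1) = 3
g(3) = -8
f(-8) = -16

-16


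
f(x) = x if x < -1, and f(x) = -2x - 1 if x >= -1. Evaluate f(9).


-19


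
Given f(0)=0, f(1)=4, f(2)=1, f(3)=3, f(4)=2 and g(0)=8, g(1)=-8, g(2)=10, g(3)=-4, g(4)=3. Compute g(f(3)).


f(3) = 3
g(3) = -4

-4


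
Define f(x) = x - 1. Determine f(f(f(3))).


f(3) = 2
f(2) = 1
f(1) = 0

0


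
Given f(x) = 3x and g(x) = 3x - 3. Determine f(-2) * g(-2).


f(-2) = -6
g(-2) = -9
Product = 54

54


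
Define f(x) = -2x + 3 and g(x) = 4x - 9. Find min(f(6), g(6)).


f(6) = -9
g(6) = 15
min = -9

-9


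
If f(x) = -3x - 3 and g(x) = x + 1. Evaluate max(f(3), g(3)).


f(3) = -12
g(3) = 4
max = 4

4


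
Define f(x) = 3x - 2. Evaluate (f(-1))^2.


f(-1) = -5
(-5)^2 = 25

25


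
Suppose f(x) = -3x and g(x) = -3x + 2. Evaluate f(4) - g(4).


f(4) = -12
g(4) = -10
Difference = -2

-2


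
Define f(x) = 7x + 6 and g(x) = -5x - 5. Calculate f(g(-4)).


111


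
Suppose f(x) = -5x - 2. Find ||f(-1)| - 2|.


f(-1) = 3
|3| = 3
|3 - 2| = 1

1


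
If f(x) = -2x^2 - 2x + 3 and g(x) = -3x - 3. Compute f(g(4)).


g(4) = -15
f(-15) = (-2)*(-15)^2 - 2*(-15) + 3 = -417

-417


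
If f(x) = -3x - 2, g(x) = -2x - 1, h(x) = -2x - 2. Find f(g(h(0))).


h(0) = -2
g(-2) = 3
f(3) = -11

-11


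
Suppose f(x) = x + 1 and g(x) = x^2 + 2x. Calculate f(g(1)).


4


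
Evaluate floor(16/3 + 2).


16/3 = 5.3333
5.3333 + 2 = 7.3333
floor(7.3333) = 7

7


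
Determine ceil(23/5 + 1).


6


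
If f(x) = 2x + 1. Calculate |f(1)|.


f(1) = 3
|3| = 3

3


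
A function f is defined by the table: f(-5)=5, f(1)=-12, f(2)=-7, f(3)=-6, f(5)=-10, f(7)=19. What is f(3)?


Reading from the table at x = 3

-6


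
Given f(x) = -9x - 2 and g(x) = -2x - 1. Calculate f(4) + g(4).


f(4) = -38
g(4) = -9
Sum = -47

-47


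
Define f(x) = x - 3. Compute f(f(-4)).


f(-4) = -7
f(-7) = -10

-10


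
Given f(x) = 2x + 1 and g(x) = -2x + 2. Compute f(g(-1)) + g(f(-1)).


f(g(-1)) = 9
g(f(-1)) = 4
Sum = 13

13


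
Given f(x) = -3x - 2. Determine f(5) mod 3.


f(5) = -17
-17 mod 3 = 1

1


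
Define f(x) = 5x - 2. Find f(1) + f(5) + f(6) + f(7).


f(1) = 3
f(5) = 23
f(6) = 28
f(7) = 33
Sum = 87

87


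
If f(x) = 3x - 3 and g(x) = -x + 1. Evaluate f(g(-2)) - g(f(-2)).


f(g(-2)) = 6
g(f(-2)) = 10
Difference = -4

-4


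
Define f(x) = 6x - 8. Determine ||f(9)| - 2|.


f(9) = 46
|46| = 46
|46 - 2| = 44

44


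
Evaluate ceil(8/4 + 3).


8/4 = 2
2 + 3 = 5
ceil(5) = 5

5


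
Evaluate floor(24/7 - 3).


24/7 = 3.4286
3.4286 - 3 = 0.4286
floor(0.4286) = 0

0


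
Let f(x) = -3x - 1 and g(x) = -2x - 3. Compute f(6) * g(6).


285


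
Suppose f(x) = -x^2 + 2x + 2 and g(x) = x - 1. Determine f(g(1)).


g(1) = 0
f(0) = (-1)*(0)^2 + 2*(0) + 2 = 2

2


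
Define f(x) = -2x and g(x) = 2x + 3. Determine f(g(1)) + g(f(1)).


f(g(1)) = -10
g(f(1)) = -1
Sum = -11

-11


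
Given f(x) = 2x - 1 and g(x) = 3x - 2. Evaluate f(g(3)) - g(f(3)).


f(g(3)) = 13
g(f(3)) = 13
Difference = 0

0


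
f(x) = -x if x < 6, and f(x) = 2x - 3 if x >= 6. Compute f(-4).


-4 satisfies x < 6
f(-4) = 4

4


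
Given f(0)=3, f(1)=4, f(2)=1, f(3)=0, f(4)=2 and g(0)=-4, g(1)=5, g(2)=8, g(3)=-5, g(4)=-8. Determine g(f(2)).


f(2) = 1
g(1) = 5

5


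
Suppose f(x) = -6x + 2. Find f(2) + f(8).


-56


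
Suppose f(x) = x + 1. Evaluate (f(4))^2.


25


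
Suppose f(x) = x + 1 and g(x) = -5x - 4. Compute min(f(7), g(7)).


f(7) = 8
g(7) = -39
min = -39

-39


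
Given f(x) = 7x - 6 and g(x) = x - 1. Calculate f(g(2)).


g(2) = 1
f(1) = 1

1


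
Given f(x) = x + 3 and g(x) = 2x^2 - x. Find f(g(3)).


18


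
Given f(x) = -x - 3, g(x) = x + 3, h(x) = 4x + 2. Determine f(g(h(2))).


h(2) = 10
g(10) = 13
f(13) = -16

-16


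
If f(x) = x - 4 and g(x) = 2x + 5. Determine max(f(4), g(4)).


13


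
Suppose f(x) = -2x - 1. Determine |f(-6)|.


f(-6) = 11
|11| = 11

11


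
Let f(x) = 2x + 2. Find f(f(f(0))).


f(0) = 2
f(2) = 6
f(6) = 14

14


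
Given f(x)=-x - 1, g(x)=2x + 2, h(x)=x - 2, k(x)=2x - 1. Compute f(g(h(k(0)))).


k(0) = -1
h(-1) = -3
g(-3) = -4
f(-4) = 3

3


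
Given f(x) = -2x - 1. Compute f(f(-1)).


f(-1) = 1
f(1) = -3

-3


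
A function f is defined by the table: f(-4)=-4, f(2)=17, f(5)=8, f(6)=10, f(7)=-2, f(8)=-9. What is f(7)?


Reading from the table at x = 7

-2


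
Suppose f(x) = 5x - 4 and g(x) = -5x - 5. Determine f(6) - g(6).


61


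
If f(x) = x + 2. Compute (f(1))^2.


9


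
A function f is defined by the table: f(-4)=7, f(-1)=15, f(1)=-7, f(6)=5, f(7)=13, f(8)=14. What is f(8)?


14


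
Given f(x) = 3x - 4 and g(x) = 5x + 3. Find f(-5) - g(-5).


f(-5) = -19
g(-5) = -22
Difference = 3

3


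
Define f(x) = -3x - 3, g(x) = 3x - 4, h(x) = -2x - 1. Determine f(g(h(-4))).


h(-4) = 7
g(7) = 17
f(17) = -54

-54


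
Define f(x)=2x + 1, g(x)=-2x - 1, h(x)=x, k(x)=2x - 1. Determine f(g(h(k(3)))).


k(3) = 5
h(5) = 5
g(5) = -11
f(-11) = -21

-21


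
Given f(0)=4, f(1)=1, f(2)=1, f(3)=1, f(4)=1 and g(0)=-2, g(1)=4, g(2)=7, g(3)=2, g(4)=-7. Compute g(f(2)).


f(2) = 1
g(1) = 4

4


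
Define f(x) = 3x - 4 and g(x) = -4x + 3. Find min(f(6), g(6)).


f(6) = 14
g(6) = -21
min = -21

-21


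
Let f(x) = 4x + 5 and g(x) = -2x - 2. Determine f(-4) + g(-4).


f(-4) = -11
g(-4) = 6
Sum = -5

-5


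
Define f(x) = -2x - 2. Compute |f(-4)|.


f(-4) = 6
|6| = 6

6


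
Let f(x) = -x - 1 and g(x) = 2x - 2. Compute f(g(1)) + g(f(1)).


-7


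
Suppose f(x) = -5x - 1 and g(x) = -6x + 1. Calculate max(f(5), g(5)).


f(5) = -26
g(5) = -29
max = -26

-26


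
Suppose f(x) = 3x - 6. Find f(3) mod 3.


f(3) = 3
3 mod 3 = 0

0


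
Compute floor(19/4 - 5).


19/4 = 4.75
4.75 - 5 = -0.25
floor(-0.25) = -1

-1


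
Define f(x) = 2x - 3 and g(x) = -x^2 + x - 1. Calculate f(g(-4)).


g(-4) = -21
f(-21) = -45

-45


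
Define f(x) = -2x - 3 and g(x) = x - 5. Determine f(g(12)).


g(12) = 7
f(7) = -17

-17


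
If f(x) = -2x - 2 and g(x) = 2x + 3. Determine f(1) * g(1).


f(1) = -4
g(1) = 5
Product = -20

-20


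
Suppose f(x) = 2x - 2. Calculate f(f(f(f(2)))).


f(2) = 2
f(2) = 2
f(2) = 2
f(2) = 2

2


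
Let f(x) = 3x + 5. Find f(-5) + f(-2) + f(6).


12


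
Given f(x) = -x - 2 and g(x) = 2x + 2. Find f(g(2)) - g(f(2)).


f(g(2)) = -8
g(f(2)) = -6
Difference = -2

-2


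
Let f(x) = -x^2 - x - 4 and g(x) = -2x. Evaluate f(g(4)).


g(4) = -8
f(-8) = (-1)*(-8)^2 - 1*(-8) - 4 = -60

-60


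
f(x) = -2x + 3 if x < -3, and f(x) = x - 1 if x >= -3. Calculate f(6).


6 satisfies x >= -3
f(6) = 5

5


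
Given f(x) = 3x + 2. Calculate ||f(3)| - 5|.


f(3) = 11
|11| = 11
|11 - 5| = 6

6


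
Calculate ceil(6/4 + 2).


6/4 = 1.5
1.5 + 2 = 3.5
ceil(3.5) = 4

4


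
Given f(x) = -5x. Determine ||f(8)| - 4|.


f(8) = -40
|-40| = 40
|40 - 4| = 36

36


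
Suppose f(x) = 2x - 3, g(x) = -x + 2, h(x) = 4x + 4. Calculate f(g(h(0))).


-7


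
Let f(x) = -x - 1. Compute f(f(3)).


f(3) = -4
f(-4) = 3

3


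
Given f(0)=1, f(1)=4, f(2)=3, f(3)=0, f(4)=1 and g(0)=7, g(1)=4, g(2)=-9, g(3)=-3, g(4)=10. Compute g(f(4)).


f(4) = 1
g(1) = 4

4


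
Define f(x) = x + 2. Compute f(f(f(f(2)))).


10


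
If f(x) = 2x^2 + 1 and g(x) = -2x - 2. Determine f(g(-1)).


1


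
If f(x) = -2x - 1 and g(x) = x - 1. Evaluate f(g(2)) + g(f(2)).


f(g(2)) = -3
g(f(2)) = -6
Sum = -9

-9


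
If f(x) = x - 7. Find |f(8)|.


f(8) = 1
|1| = 1

1


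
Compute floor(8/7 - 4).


8/7 = 1.1429
1.1429 - 4 = -2.8571
floor(-2.8571) = -3

-3


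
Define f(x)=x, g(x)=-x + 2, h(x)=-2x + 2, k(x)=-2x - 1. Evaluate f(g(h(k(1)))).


k(1) = -3
h(-3) = 8
g(8) = -6
f(-6) = -6

-6


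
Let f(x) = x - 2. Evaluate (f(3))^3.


1


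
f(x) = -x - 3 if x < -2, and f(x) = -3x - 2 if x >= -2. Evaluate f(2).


-8


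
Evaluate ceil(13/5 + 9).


13/5 = 2.6
2.6 + 9 = 11.6
ceil(11.6) = 12

12


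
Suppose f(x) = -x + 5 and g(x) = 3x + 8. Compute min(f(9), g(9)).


f(9) = -4
g(9) = 35
min = -4

-4


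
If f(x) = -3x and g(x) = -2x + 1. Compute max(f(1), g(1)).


f(1) = -3
g(1) = -1
max = -1

-1


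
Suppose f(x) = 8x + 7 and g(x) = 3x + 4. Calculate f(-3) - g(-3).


-12


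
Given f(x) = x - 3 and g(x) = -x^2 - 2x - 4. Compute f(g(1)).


g(1) = -7
f(-7) = -10

-10


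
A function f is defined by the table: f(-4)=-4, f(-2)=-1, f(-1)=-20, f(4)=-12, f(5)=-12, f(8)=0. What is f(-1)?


Reading from the table at x = -1

-20


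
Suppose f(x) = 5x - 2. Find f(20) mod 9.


f(20) = 98
98 mod 9 = 8

8


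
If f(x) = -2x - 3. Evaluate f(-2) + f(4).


f(-2) = 1
f(4) = -11
Sum = -10

-10


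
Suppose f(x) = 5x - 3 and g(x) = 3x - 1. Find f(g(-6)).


g(-6) = -19
f(-19) = -98

-98


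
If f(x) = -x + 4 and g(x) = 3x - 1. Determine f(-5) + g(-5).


f(-5) = 9
g(-5) = -16
Sum = -7

-7


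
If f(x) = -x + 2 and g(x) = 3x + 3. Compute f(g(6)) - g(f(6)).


f(g(6)) = -19
g(f(6)) = -9
Difference = -10

-10


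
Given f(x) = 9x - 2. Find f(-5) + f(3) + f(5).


f(-5) = -47
f(3) = 25
f(5) = 43
Sum = 21

21


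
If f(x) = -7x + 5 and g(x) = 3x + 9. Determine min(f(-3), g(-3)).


f(-3) = 26
g(-3) = 0
min = 0

0


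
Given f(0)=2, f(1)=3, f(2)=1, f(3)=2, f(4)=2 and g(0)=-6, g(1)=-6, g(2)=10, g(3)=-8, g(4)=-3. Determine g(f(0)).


f(0) = 2
g(2) = 10

10


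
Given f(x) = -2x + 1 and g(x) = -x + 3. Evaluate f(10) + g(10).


f(10) = -19
g(10) = -7
Sum = -26

-26


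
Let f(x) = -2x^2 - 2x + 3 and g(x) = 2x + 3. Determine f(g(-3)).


g(-3) = -3
f(-3) = (-2)*(-3)^2 - 2*(-3) + 3 = -9

-9


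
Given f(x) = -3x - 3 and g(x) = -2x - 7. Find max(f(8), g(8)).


f(8) = -27
g(8) = -23
max = -23

-23


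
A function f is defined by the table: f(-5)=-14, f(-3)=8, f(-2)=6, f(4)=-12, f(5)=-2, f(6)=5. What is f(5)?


Reading from the table at x = 5

-2


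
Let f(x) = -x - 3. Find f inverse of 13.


Solve -x - 3 = 13
x = (13 + 3) / (-1) = -16

-16


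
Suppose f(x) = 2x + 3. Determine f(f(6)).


33


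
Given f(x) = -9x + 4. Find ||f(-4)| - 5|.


f(-4) = 40
|40| = 40
|40 - 5| = 35

35


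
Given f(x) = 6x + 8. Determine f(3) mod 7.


f(3) = 26
26 mod 7 = 5

5


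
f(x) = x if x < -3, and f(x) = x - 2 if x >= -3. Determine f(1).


1 satisfies x >= -3
f(1) = -1

-1


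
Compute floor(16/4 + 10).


16/4 = 4
4 + 10 = 14
floor(14) = 14

14


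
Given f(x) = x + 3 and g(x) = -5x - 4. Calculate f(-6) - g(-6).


f(-6) = -3
g(-6) = 26
Difference = -29

-29


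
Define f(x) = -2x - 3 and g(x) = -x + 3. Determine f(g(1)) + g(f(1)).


f(g(1)) = -7
g(f(1)) = 8
Sum = 1

1


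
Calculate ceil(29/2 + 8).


29/2 = 14.5
14.5 + 8 = 22.5
ceil(22.5) = 23

23


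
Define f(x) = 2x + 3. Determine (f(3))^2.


f(3) = 9
(9)^2 = 81

81


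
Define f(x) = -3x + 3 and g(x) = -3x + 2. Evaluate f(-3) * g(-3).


132


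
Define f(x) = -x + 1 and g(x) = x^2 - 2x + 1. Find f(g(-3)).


-15


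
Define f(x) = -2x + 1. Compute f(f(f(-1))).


f(-1) = 3
f(3) = -5
f(-5) = 11

11


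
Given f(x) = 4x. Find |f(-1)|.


f(-1) = -4
|-4| = 4

4


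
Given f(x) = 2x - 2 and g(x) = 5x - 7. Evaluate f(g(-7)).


g(-7) = -42
f(-42) = -86

-86


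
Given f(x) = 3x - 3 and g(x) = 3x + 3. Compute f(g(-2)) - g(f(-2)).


f(g(-2)) = -12
g(f(-2)) = -24
Difference = 12

12


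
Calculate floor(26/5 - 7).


-2


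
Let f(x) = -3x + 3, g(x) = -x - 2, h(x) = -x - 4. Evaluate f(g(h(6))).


h(6) = -10
g(-10) = 8
f(8) = -21

-21


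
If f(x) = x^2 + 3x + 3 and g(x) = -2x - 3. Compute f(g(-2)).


7


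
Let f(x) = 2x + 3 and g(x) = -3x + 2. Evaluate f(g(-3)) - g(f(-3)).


f(g(-3)) = 25
g(f(-3)) = 11
Difference = 14

14


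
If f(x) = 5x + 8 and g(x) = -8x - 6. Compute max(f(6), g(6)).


f(6) = 38
g(6) = -54
max = 38

38


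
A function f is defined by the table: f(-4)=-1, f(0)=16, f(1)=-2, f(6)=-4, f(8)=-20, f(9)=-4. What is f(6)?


Reading from the table at x = 6

-4


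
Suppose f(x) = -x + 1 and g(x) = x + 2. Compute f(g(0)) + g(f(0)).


f(g(0)) = -1
g(f(0)) = 3
Sum = 2

2


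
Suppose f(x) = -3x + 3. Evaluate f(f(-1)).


-15


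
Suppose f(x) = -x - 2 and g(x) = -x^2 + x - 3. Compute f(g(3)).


g(3) = -9
f(-9) = 7

7


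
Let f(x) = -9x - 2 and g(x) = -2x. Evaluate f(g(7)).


g(7) = -14
f(-14) = 124

124


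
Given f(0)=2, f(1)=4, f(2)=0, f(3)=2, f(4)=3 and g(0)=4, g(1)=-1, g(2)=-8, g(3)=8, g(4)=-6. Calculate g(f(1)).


f(1) = 4
g(4) = -6

-6


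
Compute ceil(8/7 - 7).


8/7 = 1.1429
1.1429 - 7 = -5.8571
ceil(-5.8571) = -5

-5


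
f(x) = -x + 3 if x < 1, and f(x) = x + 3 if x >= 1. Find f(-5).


-5 satisfies x < 1
f(-5) = 8

8


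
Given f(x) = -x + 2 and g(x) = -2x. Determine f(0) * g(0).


f(0) = 2
g(0) = 0
Product = 0

0


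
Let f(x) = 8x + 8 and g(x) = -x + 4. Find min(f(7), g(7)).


-3


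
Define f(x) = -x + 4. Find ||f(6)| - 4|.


f(6) = -2
|-2| = 2
|2 - 4| = 2

2


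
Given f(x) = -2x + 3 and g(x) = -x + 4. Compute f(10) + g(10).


f(10) = -17
g(10) = -6
Sum = -23

-23


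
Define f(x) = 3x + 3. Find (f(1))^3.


f(1) = 6
(6)^3 = 216

216


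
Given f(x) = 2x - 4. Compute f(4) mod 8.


4


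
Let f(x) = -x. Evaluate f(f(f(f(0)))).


f(0) = 0
f(0) = 0
f(0) = 0
f(0) = 0

0


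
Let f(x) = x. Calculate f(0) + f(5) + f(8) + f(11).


f(0) = 0
f(5) = 5
f(8) = 8
f(11) = 11
Sum = 24

24


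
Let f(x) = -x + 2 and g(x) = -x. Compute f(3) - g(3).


f(3) = -1
g(3) = -3
Difference = 2

2


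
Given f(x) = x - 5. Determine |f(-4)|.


f(-4) = -9
|-9| = 9

9


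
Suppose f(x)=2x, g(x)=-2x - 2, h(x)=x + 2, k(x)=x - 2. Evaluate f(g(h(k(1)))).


k(1) = -1
h(-1) = 1
g(1) = -4
f(-4) = -8

-8


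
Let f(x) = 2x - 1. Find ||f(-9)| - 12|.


f(-9) = -19
|-19| = 19
|19 - 12| = 7

7


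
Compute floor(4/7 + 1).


1


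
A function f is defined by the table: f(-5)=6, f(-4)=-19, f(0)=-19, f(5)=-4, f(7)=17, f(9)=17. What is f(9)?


Reading from the table at x = 9

17


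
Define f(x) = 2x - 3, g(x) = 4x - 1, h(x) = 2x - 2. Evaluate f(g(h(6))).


75


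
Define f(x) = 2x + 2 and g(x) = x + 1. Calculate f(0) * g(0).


2


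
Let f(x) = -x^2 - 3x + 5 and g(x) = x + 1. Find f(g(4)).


-35


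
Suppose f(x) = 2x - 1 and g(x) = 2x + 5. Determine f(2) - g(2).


f(2) = 3
g(2) = 9
Difference = -6

-6


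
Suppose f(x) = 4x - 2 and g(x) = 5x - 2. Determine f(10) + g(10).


f(10) = 38
g(10) = 48
Sum = 86

86


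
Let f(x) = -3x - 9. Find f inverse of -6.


Solve -3x - 9 = -6
x = (-6 + 9) / (-3) = -1

-1


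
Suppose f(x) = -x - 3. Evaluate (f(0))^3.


f(0) = -3
(-3)^3 = -27

-27


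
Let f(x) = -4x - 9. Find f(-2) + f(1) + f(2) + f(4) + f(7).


f(-2) = -1
f(1) = -13
f(2) = -17
f(4) = -25
f(7) = -37
Sum = -93

-93


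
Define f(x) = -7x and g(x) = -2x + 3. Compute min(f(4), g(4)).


f(4) = -28
g(4) = -5
min = -28

-28


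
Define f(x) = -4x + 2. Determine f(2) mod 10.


f(2) = -6
-6 mod 10 = 4

4


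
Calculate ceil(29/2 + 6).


21


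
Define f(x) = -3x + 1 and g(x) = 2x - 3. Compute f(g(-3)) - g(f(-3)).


11


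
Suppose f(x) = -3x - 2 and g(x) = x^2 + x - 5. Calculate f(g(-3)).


g(-3) = 1
f(1) = -5

-5


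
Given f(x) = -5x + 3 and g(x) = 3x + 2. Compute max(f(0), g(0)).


f(0) = 3
g(0) = 2
max = 3

3


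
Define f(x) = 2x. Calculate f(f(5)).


f(5) = 10
f(10) = 20

20


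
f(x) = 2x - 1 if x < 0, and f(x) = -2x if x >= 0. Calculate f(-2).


-2 satisfies x < 0
f(-2) = -5

-5


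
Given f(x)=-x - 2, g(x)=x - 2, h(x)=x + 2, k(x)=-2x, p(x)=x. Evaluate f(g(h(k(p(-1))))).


-4


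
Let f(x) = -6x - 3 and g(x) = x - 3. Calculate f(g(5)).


-15


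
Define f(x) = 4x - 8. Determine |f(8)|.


f(8) = 24
|24| = 24

24


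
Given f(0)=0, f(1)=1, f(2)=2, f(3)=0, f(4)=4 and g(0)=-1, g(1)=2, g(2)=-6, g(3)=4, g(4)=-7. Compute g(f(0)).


f(0) = 0
g(0) = -1

-1


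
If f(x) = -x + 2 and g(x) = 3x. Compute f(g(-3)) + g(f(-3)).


f(g(-3)) = 11
g(f(-3)) = 15
Sum = 26

26


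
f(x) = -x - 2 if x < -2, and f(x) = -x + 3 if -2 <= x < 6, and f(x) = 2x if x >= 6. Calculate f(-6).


-6 satisfies x < -2
f(-6) = 4

4


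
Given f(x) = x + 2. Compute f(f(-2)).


2


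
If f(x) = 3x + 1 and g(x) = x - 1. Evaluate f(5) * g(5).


f(5) = 16
g(5) = 4
Product = 64

64


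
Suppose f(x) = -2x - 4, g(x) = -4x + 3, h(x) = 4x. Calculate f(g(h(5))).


150


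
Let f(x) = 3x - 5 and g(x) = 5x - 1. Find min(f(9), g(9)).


f(9) = 22
g(9) = 44
min = 22

22


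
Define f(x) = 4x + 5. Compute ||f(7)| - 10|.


f(7) = 33
|33| = 33
|33 - 10| = 23

23


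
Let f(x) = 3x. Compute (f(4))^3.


f(4) = 12
(12)^3 = 1728

1728


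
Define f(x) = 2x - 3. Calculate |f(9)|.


15


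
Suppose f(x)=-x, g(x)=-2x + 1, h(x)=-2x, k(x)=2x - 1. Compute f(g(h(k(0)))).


k(0) = -1
h(-1) = 2
g(2) = -3
f(-3) = 3

3


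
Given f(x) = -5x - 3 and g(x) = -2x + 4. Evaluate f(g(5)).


g(5) = -6
f(-6) = 27

27


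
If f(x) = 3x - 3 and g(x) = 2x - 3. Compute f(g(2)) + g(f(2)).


f(g(2)) = 0
g(f(2)) = 3
Sum = 3

3


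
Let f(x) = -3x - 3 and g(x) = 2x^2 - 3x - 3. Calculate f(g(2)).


g(2) = -1
f(-1) = 0

0


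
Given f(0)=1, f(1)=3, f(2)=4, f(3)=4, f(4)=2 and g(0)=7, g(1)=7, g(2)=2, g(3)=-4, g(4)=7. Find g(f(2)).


f(2) = 4
g(4) = 7

7


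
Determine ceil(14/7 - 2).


14/7 = 2
2 - 2 = 0
ceil(0) = 0

0


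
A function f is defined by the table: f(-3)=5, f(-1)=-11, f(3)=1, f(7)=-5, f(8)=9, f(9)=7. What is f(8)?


Reading from the table at x = 8

9


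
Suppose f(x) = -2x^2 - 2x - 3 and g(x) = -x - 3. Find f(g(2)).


g(2) = -5
f(-5) = (-2)*(-5)^2 - 2*(-5) - 3 = -43

-43


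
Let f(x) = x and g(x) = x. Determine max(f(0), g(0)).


f(0) = 0
g(0) = 0
max = 0

0


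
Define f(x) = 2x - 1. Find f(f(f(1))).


f(1) = 1
f(1) = 1
f(1) = 1

1


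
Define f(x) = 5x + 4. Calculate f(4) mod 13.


f(4) = 24
24 mod 13 = 11

11


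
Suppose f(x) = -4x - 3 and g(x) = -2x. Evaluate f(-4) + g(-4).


f(-4) = 13
g(-4) = 8
Sum = 21

21


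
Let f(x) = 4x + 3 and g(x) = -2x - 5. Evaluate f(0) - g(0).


8


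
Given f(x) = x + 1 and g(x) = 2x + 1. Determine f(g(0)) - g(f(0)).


f(g(0)) = 2
g(f(0)) = 3
Difference = -1

-1


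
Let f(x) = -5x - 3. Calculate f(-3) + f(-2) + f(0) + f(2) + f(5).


f(-3) = 12
f(-2) = 7
f(0) = -3
f(2) = -13
f(5) = -28
Sum = -25

-25


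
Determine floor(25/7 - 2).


25/7 = 3.5714
3.5714 - 2 = 1.5714
floor(1.5714) = 1

1


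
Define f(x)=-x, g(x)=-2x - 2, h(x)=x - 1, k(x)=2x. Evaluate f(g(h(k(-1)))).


k(-1) = -2
h(-2) = -3
g(-3) = 4
f(4) = -4

-4


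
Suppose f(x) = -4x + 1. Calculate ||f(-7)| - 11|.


f(-7) = 29
|29| = 29
|29 - 11| = 18

18


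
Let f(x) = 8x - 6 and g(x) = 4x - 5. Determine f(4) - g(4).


f(4) = 26
g(4) = 11
Difference = 15

15


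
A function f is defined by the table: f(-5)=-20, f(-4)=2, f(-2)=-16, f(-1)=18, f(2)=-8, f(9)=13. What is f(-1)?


Reading from the table at x = -1

18


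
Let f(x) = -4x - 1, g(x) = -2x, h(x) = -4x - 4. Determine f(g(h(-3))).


h(-3) = 8
g(8) = -16
f(-16) = 63

63


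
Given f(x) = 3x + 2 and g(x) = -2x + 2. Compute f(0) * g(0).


f(0) = 2
g(0) = 2
Product = 4

4


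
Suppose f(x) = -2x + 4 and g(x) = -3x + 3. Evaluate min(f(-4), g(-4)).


f(-4) = 12
g(-4) = 15
min = 12

12


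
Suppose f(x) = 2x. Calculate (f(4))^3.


512


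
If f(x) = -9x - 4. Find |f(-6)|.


f(-6) = 50
|50| = 50

50


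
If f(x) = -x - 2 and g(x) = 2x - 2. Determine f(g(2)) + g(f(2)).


-14


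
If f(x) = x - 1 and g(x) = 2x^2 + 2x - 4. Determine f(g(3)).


g(3) = 20
f(20) = 19

19


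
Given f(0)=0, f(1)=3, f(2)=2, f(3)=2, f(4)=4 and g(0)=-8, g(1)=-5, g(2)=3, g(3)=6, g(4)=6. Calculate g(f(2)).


f(2) = 2
g(2) = 3

3


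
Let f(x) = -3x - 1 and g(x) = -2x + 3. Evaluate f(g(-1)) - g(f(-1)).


-15


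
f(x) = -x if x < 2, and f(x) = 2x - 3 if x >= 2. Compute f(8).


8 satisfies x >= 2
f(8) = 13

13


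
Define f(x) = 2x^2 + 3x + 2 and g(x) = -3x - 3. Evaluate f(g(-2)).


g(-2) = 3
f(3) = 2*(3)^2 + 3*(3) + 2 = 29

29


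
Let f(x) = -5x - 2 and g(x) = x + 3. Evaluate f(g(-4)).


3


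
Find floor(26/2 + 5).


26/2 = 13
13 + 5 = 18
floor(18) = 18

18


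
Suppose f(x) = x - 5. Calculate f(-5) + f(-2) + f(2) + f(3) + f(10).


-17


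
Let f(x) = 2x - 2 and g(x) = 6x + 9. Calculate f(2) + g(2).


f(2) = 2
g(2) = 21
Sum = 23

23


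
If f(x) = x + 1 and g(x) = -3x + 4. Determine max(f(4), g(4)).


5


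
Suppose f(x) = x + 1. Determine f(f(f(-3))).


0


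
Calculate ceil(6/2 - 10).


6/2 = 3
3 - 10 = -7
ceil(-7) = -7

-7


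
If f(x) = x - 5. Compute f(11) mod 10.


6


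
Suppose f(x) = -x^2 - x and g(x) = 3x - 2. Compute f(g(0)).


g(0) = -2
f(-2) = (-1)*(-2)^2 - 1*(-2) = -2

-2


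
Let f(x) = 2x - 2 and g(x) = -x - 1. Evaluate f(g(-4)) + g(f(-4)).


f(g(-4)) = 4
g(f(-4)) = 9
Sum = 13

13


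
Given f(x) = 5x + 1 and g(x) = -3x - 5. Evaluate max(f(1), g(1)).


f(1) = 6
g(1) = -8
max = 6

6


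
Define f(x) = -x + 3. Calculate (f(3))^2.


0


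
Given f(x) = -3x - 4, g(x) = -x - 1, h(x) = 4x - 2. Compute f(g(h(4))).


h(4) = 14
g(14) = -15
f(-15) = 41

41


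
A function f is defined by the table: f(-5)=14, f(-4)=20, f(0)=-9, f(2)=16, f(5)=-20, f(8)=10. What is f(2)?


Reading from the table at x = 2

16


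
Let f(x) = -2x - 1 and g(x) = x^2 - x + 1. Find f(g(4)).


g(4) = 13
f(13) = -27

-27


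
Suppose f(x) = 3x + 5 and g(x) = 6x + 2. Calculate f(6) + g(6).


61


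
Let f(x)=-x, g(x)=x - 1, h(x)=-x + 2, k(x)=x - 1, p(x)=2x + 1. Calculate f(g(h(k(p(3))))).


5


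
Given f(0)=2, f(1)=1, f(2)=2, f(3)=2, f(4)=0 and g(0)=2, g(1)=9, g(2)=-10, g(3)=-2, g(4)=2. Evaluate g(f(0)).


-10


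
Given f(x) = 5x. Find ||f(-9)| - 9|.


f(-9) = -45
|-45| = 45
|45 - 9| = 36

36


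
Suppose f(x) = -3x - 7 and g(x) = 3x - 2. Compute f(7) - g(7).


f(7) = -28
g(7) = 19
Difference = -47

-47


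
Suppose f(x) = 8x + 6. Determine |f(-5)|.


f(-5) = -34
|-34| = 34

34


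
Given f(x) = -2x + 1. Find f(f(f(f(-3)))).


f(-3) = 7
f(7) = -13
f(-13) = 27
f(27) = -53

-53


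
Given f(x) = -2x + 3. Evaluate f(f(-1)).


f(-1) = 5
f(5) = -7

-7


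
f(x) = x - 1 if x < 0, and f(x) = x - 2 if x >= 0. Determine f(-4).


-5


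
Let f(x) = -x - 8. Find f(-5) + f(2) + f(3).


f(-5) = -3
f(2) = -10
f(3) = -11
Sum = -24

-24


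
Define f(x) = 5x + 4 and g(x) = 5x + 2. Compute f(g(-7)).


g(-7) = -33
f(-33) = -161

-161


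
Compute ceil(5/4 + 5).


5/4 = 1.25
1.25 + 5 = 6.25
ceil(6.25) = 7

7


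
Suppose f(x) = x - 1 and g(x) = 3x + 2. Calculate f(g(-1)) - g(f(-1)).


f(g(-1)) = -2
g(f(-1)) = -4
Difference = 2

2


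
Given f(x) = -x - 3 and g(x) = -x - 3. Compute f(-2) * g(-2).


f(-2) = -1
g(-2) = -1
Product = 1

1


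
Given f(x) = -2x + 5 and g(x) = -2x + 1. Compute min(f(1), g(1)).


f(1) = 3
g(1) = -1
min = -1

-1


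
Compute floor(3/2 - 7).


3/2 = 1.5
1.5 - 7 = -5.5
floor(-5.5) = -6

-6


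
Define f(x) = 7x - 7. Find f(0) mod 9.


2


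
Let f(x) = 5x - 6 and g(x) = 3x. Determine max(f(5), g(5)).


f(5) = 19
g(5) = 15
max = 19

19


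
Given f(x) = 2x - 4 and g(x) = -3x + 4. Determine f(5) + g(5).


f(5) = 6
g(5) = -11
Sum = -5

-5


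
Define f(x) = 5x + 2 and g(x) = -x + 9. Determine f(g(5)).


g(5) = 4
f(4) = 22

22


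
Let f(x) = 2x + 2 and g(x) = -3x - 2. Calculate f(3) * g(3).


f(3) = 8
g(3) = -11
Product = -88

-88


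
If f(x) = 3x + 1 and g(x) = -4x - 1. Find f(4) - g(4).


f(4) = 13
g(4) = -17
Difference = 30

30


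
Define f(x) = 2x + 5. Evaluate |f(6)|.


f(6) = 17
|17| = 17

17


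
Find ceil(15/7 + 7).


15/7 = 2.1429
2.1429 + 7 = 9.1429
ceil(9.1429) = 10

10


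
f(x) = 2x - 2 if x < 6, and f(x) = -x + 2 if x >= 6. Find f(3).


3 satisfies x < 6
f(3) = 4

4


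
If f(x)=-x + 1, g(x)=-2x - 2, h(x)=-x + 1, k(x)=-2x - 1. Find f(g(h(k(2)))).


k(2) = -5
h(-5) = 6
g(6) = -14
f(-14) = 15

15


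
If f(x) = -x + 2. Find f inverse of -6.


Solve -x + 2 = -6
x = (-6 - 2) / (-1) = 8

8


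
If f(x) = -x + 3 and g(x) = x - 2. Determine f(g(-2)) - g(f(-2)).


f(g(-2)) = 7
g(f(-2)) = 3
Difference = 4

4


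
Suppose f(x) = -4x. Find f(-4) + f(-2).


f(-4) = 16
f(-2) = 8
Sum = 24

24


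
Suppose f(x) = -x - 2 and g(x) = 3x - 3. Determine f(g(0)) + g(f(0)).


f(g(0)) = 1
g(f(0)) = -9
Sum = -8

-8


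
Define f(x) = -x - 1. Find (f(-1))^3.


f(-1) = 0
(0)^3 = 0

0


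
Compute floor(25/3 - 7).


25/3 = 8.3333
8.3333 - 7 = 1.3333
floor(1.3333) = 1

1
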